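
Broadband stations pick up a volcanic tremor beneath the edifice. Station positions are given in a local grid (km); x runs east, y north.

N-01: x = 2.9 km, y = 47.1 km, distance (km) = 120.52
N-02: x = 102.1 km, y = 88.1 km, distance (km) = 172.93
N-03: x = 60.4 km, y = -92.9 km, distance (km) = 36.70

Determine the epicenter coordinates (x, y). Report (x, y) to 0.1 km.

Circle about each station: (x − 2.9)² + (y − 47.1)² = 120.52²; (x − 102.1)² + (y − 88.1)² = 172.93²; (x − 60.4)² + (y + 92.9)² = 36.70².
Subtracting pairs of circle equations eliminates x²+y² and gives linear equations (the radical axes):
198.4 x + 82.0 y = 579.49
115.0 x − 280.0 y = 23229.93
Solving the 2×2 system: x ≈ 31.8, y ≈ -69.9 km.

x ≈ 31.8 km, y ≈ -69.9 km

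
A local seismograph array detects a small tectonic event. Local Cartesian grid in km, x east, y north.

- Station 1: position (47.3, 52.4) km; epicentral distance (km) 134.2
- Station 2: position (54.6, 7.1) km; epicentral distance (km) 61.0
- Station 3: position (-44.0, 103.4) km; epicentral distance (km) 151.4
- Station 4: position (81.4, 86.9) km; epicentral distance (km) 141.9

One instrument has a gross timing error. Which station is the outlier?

Solve using three stations at a time. Using Station 2, Station 3, Station 4 (subtract circle equations pairwise → linear system) gives (x, y) ≈ (12.4, -37.2).
Distances from that point to each station vs reported:
  Station 1: calculated 96.1 vs reported 134.2 → residual 38.1 km
  Station 2: calculated 61.2 vs reported 61.0 → residual 0.2 km
  Station 3: calculated 151.5 vs reported 151.4 → residual 0.1 km
  Station 4: calculated 142.0 vs reported 141.9 → residual 0.1 km
Station 2, Station 3, Station 4 are mutually consistent (residuals ≈ 0); Station 1 is off by 38.1 km.

Station 1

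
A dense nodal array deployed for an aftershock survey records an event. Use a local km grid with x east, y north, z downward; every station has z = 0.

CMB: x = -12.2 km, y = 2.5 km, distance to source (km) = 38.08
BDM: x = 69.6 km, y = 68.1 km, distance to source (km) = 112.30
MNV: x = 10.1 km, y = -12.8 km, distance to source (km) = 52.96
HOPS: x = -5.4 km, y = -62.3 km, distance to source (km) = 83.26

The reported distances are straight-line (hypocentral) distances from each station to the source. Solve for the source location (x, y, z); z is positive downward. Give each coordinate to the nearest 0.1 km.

(-20.2, 11.2, 36.2)

Each station gives a sphere (x−x_i)² + (y−y_i)² + z² = d_i² (stations at z=0).
Subtracting the CMB sphere from BDM and MNV: z² cancels, leaving linear equations in x and y:
163.6 x + 131.2 y = -1834.52
44.6 x − 30.6 y = -1243.92
Solving: x ≈ -20.201, y ≈ 11.207 km (keep extra digits for the depth step; rounded: -20.2, 11.2).
Then from the CMB sphere: z² = 38.08² − (x + 12.2)² − (y − 2.5)² with x = -20.201, y = 11.207, so z ≈ 36.197 ≈ 36.2 km.
Check against HOPS (with the unrounded solution): distance 83.26 ≈ 83.26 km. ✓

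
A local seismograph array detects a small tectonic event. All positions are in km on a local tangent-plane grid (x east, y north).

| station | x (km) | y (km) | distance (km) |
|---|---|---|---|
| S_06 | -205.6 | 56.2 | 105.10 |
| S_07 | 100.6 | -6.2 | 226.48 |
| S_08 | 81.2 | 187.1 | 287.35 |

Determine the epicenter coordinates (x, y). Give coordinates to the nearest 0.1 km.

x ≈ -125.8 km, y ≈ -12.2 km

Circle about each station: (x + 205.6)² + (y − 56.2)² = 105.10²; (x − 100.6)² + (y + 6.2)² = 226.48²; (x − 81.2)² + (y − 187.1)² = 287.35².
Subtracting pairs of circle equations eliminates x²+y² and gives linear equations (the radical axes):
612.4 x − 124.8 y = -75518.18
573.6 x + 261.8 y = -75353.96
Solving the 2×2 system: x ≈ -125.8, y ≈ -12.2 km.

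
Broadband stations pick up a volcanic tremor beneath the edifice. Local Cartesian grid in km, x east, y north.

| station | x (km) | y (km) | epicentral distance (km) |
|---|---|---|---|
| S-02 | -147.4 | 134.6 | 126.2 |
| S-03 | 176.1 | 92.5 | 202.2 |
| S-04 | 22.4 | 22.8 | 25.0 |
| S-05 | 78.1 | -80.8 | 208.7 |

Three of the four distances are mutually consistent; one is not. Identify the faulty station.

S-04

Solve using three stations at a time. Using S-02, S-03, S-05 (subtract circle equations pairwise → linear system) gives (x, y) ≈ (-26.0, 100.1).
Distances from that point to each station vs reported:
  S-02: calculated 126.2 vs reported 126.2 → residual 0.0 km
  S-03: calculated 202.2 vs reported 202.2 → residual 0.0 km
  S-04: calculated 91.2 vs reported 25.0 → residual 66.2 km
  S-05: calculated 208.7 vs reported 208.7 → residual 0.0 km
S-02, S-03, S-05 are mutually consistent (residuals ≈ 0); S-04 is off by 66.2 km.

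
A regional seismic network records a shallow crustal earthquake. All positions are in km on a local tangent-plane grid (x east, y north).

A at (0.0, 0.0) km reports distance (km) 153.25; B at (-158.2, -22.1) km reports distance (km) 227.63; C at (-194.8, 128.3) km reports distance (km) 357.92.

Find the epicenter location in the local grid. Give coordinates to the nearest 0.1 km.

Circle about each station: x² + y² = 153.25²; (x + 158.2)² + (y + 22.1)² = 227.63²; (x + 194.8)² + (y − 128.3)² = 357.92².
Subtracting the A equation from the B and C equations removes the quadratic terms:
-316.4 x − 44.2 y = -2814.20
-389.6 x + 256.6 y = -50213.23
Solving the 2×2 system: x ≈ 29.9, y ≈ -150.3 km.

(29.9, -150.3)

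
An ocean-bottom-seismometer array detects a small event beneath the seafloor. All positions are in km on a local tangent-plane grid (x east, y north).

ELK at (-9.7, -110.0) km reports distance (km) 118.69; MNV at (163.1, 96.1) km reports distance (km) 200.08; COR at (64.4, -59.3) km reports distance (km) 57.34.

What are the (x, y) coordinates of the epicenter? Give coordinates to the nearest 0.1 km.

(108.2, -96.3)

Circle about each station: (x + 9.7)² + (y + 110.0)² = 118.69²; (x − 163.1)² + (y − 96.1)² = 200.08²; (x − 64.4)² + (y + 59.3)² = 57.34².
Subtracting the ELK equation from the MNV and COR equations removes the quadratic terms:
345.6 x + 412.2 y = -2301.96
148.2 x + 101.4 y = 6269.20
Solving the 2×2 system: x ≈ 108.2, y ≈ -96.3 km.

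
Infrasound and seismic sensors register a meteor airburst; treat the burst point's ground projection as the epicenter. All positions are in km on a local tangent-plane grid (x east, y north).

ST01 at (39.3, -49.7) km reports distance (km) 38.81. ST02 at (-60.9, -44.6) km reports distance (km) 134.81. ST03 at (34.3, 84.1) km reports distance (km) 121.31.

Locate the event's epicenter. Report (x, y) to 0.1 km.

Circle about each station: (x − 39.3)² + (y + 49.7)² = 38.81²; (x + 60.9)² + (y + 44.6)² = 134.81²; (x − 34.3)² + (y − 84.1)² = 121.31².
Subtracting pairs of circle equations eliminates x²+y² and gives linear equations (the radical axes):
-200.4 x + 10.2 y = -14984.13
-10.0 x + 267.6 y = -8975.18
Solving the 2×2 system: x ≈ 73.2, y ≈ -30.8 km.

73.2 km east, -30.8 km north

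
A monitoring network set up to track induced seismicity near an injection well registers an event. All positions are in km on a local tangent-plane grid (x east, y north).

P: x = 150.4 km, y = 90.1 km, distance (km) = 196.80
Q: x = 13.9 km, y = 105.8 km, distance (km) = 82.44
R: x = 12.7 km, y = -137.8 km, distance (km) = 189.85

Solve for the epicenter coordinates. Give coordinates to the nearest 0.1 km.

Circle about each station: (x − 150.4)² + (y − 90.1)² = 196.80²; (x − 13.9)² + (y − 105.8)² = 82.44²; (x − 12.7)² + (y + 137.8)² = 189.85².
Subtracting pairs of circle equations eliminates x²+y² and gives linear equations (the radical axes):
-273.0 x + 31.4 y = 12582.57
-275.4 x − 455.8 y = -8900.82
Solving the 2×2 system: x ≈ -41.0, y ≈ 44.3 km.
Check against P (with the unrounded x, y): √((x − 150.4)²+(y − 90.1)²) = 196.80 ≈ 196.80 km. ✓

-41.0 km east, 44.3 km north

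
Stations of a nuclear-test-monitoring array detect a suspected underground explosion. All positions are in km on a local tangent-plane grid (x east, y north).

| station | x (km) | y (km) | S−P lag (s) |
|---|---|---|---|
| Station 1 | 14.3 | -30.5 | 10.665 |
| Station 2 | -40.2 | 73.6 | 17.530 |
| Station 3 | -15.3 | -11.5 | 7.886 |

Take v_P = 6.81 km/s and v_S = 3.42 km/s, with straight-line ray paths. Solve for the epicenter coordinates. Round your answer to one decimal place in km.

(-57.4, -45.6)

Distance from S−P lag: d = Δt · v_P v_S / (v_P − v_S) = Δt · (6.81·3.42)/(6.81−3.42) ≈ 6.8703·Δt.
So d_Station 1 = 73.27, d_Station 2 = 120.44, d_Station 3 = 54.18 km.
Circle about each station: (x − 14.3)² + (y + 30.5)² = 73.27²; (x + 40.2)² + (y − 73.6)² = 120.44²; (x + 15.3)² + (y + 11.5)² = 54.18².
Subtracting pairs of circle equations eliminates x²+y² and gives linear equations (the radical axes):
-109.0 x + 208.2 y = -3239.04
-59.2 x + 38.0 y = 1664.62
Solving the 2×2 system: x ≈ -57.4, y ≈ -45.6 km.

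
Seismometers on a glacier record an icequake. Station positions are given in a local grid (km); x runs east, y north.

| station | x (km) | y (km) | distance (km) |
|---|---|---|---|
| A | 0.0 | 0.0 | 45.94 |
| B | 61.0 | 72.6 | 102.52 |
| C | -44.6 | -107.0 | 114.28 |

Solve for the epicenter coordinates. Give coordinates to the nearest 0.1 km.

Circle about each station: x² + y² = 45.94²; (x − 61.0)² + (y − 72.6)² = 102.52²; (x + 44.6)² + (y + 107.0)² = 114.28².
Subtracting pairs of circle equations eliminates x²+y² and gives linear equations (the radical axes):
122.0 x + 145.2 y = 591.89
-89.2 x − 214.0 y = 2488.73
Solving the 2×2 system: x ≈ 37.1, y ≈ -27.1 km.
Check against A (with the unrounded x, y): √(x²+y²) = 45.93 ≈ 45.94 km. ✓

(37.1, -27.1)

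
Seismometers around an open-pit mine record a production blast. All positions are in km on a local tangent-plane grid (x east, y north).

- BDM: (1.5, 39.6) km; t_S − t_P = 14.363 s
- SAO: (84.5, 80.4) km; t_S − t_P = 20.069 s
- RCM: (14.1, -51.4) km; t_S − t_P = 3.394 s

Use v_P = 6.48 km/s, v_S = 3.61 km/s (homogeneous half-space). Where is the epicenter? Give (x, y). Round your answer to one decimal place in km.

30.2 km east, -73.9 km north

Distance from S−P lag: d = Δt · v_P v_S / (v_P − v_S) = Δt · (6.48·3.61)/(6.48−3.61) ≈ 8.1508·Δt.
So d_BDM = 117.07, d_SAO = 163.58, d_RCM = 27.66 km.
Circle about each station: (x − 1.5)² + (y − 39.6)² = 117.07²; (x − 84.5)² + (y − 80.4)² = 163.58²; (x − 14.1)² + (y + 51.4)² = 27.66².
Subtracting the BDM equation from the SAO and RCM equations removes the quadratic terms:
166.0 x + 81.6 y = -1019.03
25.2 x − 182.0 y = 14210.67
Solving the 2×2 system: x ≈ 30.2, y ≈ -73.9 km.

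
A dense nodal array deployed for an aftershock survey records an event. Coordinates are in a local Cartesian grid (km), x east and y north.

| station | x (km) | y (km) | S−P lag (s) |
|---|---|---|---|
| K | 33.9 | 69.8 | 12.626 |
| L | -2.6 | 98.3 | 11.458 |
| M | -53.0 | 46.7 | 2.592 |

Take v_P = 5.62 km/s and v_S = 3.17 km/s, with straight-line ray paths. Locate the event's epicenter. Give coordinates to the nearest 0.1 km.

Distance from S−P lag: d = Δt · v_P v_S / (v_P − v_S) = Δt · (5.62·3.17)/(5.62−3.17) ≈ 7.2716·Δt.
So d_K = 91.81, d_L = 83.32, d_M = 18.85 km.
Circle about each station: (x − 33.9)² + (y − 69.8)² = 91.81²; (x + 2.6)² + (y − 98.3)² = 83.32²; (x + 53.0)² + (y − 46.7)² = 18.85².
Subtracting the K equation from the L and M equations removes the quadratic terms:
-73.0 x + 57.0 y = 5135.25
-173.8 x − 46.2 y = 7042.39
Solving the 2×2 system: x ≈ -48.1, y ≈ 28.5 km.

x ≈ -48.1 km, y ≈ 28.5 km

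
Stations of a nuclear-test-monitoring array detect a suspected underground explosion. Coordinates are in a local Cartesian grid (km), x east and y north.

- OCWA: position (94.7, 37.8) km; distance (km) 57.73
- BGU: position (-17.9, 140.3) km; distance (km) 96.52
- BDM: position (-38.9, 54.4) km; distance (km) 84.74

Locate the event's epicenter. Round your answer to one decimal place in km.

Circle about each station: (x − 94.7)² + (y − 37.8)² = 57.73²; (x + 17.9)² + (y − 140.3)² = 96.52²; (x + 38.9)² + (y − 54.4)² = 84.74².
Subtracting the OCWA equation from the BGU and BDM equations removes the quadratic terms:
-225.2 x + 205.0 y = 3624.21
-267.2 x + 33.2 y = -9772.47
Solving the 2×2 system: x ≈ 44.9, y ≈ 67.0 km.

x ≈ 44.9 km, y ≈ 67.0 km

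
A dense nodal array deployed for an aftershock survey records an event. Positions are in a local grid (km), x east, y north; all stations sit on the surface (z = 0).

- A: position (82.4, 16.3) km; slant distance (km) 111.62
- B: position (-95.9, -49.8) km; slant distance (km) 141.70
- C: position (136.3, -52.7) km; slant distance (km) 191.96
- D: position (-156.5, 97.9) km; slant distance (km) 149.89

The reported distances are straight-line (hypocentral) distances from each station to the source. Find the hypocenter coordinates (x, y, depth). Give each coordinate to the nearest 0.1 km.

x ≈ -14.5 km, y ≈ 61.8 km, depth ≈ 31.6 km

Each station gives a sphere (x−x_i)² + (y−y_i)² + z² = d_i² (stations at z=0).
Subtracting the A sphere from B and C: z² cancels, leaving linear equations in x and y:
-356.6 x − 132.2 y = -2998.47
107.8 x − 138.0 y = -10090.09
Solving: x ≈ -14.499, y ≈ 61.791 km (keep extra digits for the depth step; rounded: -14.5, 61.8).
Then from the A sphere: z² = 111.62² − (x − 82.4)² − (y − 16.3)² with x = -14.499, y = 61.791, so z ≈ 31.626 ≈ 31.6 km.
Check against D (with the unrounded solution): distance 149.89 ≈ 149.89 km. ✓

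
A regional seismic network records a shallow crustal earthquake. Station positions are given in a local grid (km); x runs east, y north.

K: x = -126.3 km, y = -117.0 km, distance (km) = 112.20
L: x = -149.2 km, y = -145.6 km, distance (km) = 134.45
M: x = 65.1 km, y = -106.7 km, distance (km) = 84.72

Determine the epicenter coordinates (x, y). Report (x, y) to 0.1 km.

-15.3 km east, -133.4 km north

Circle about each station: (x + 126.3)² + (y + 117.0)² = 112.20²; (x + 149.2)² + (y + 145.6)² = 134.45²; (x − 65.1)² + (y + 106.7)² = 84.72².
Subtracting the K equation from the L and M equations removes the quadratic terms:
-45.8 x − 57.2 y = 8331.35
382.8 x + 20.6 y = -8606.43
Solving the 2×2 system: x ≈ -15.3, y ≈ -133.4 km.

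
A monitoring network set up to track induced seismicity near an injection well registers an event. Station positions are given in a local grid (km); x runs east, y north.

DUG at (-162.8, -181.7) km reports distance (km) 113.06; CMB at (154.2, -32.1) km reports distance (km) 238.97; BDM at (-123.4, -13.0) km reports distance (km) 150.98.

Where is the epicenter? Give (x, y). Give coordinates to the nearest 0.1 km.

Circle about each station: (x + 162.8)² + (y + 181.7)² = 113.06²; (x − 154.2)² + (y + 32.1)² = 238.97²; (x + 123.4)² + (y + 13.0)² = 150.98².
Subtracting pairs of circle equations eliminates x²+y² and gives linear equations (the radical axes):
634.0 x + 299.2 y = -79034.78
78.8 x + 337.4 y = -54134.57
Solving the 2×2 system: x ≈ -55.0, y ≈ -147.6 km.

-55.0 km east, -147.6 km north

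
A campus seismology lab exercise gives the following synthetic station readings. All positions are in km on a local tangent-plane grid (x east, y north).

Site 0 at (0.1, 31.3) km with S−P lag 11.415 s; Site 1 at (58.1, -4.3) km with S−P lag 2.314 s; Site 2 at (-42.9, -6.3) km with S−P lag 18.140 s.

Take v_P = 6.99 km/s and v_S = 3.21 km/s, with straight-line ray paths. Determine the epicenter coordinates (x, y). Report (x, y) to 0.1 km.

x ≈ 63.8 km, y ≈ 8.2 km

Distance from S−P lag: d = Δt · v_P v_S / (v_P − v_S) = Δt · (6.99·3.21)/(6.99−3.21) ≈ 5.9360·Δt.
So d_Site 0 = 67.76, d_Site 1 = 13.74, d_Site 2 = 107.68 km.
Circle about each station: (x − 0.1)² + (y − 31.3)² = 67.76²; (x − 58.1)² + (y + 4.3)² = 13.74²; (x + 42.9)² + (y + 6.3)² = 107.68².
Subtracting pairs of circle equations eliminates x²+y² and gives linear equations (the radical axes):
116.0 x − 71.2 y = 6817.03
-86.0 x − 75.2 y = -6103.16
Solving the 2×2 system: x ≈ 63.8, y ≈ 8.2 km.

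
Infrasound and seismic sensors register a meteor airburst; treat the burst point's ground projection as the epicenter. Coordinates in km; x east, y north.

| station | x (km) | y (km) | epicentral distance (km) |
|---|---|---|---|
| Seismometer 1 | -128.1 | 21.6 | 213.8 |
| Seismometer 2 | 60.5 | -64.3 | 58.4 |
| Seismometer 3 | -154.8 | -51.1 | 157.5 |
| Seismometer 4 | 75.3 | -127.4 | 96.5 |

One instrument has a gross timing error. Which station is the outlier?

Solve using three stations at a time. Using Seismometer 2, Seismometer 3, Seismometer 4 (subtract circle equations pairwise → linear system) gives (x, y) ≈ (2.1, -64.5).
Distances from that point to each station vs reported:
  Seismometer 1: calculated 156.1 vs reported 213.8 → residual 57.7 km
  Seismometer 2: calculated 58.4 vs reported 58.4 → residual 0.0 km
  Seismometer 3: calculated 157.5 vs reported 157.5 → residual 0.0 km
  Seismometer 4: calculated 96.5 vs reported 96.5 → residual 0.0 km
Seismometer 2, Seismometer 3, Seismometer 4 are mutually consistent (residuals ≈ 0); Seismometer 1 is off by 57.7 km.

Seismometer 1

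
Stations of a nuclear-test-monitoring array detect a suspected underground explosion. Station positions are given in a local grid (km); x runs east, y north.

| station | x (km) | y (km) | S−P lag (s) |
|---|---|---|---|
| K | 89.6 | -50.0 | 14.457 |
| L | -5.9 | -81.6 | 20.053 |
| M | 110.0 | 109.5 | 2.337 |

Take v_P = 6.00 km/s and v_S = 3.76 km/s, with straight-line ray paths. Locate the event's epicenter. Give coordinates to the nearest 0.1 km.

(91.0, 95.6)

Distance from S−P lag: d = Δt · v_P v_S / (v_P − v_S) = Δt · (6.00·3.76)/(6.00−3.76) ≈ 10.0714·Δt.
So d_K = 145.60, d_L = 201.96, d_M = 23.54 km.
Circle about each station: (x − 89.6)² + (y + 50.0)² = 145.60²; (x + 5.9)² + (y + 81.6)² = 201.96²; (x − 110.0)² + (y − 109.5)² = 23.54².
Subtracting the K equation from the L and M equations removes the quadratic terms:
-191.0 x − 63.2 y = -23423.27
40.8 x + 319.0 y = 34207.32
Solving the 2×2 system: x ≈ 91.0, y ≈ 95.6 km.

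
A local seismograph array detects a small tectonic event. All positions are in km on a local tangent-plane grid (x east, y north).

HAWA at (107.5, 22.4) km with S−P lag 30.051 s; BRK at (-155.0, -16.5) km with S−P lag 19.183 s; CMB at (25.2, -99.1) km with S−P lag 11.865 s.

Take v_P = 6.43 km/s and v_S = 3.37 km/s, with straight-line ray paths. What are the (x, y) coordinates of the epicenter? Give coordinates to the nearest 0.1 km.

(-57.9, -111.5)

Distance from S−P lag: d = Δt · v_P v_S / (v_P − v_S) = Δt · (6.43·3.37)/(6.43−3.37) ≈ 7.0814·Δt.
So d_HAWA = 212.80, d_BRK = 135.84, d_CMB = 84.02 km.
Circle about each station: (x − 107.5)² + (y − 22.4)² = 212.80²; (x + 155.0)² + (y + 16.5)² = 135.84²; (x − 25.2)² + (y + 99.1)² = 84.02².
Subtracting the HAWA equation from the BRK and CMB equations removes the quadratic terms:
-525.0 x − 77.8 y = 39070.57
-164.6 x − 243.0 y = 36622.32
Solving the 2×2 system: x ≈ -57.9, y ≈ -111.5 km.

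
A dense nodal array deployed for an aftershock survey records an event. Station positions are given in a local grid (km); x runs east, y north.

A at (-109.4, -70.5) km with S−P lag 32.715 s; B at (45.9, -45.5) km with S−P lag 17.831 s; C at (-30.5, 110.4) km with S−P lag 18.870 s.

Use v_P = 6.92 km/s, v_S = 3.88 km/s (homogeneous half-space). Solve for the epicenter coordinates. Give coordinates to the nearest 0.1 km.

x ≈ 134.2 km, y ≈ 84.9 km

Distance from S−P lag: d = Δt · v_P v_S / (v_P − v_S) = Δt · (6.92·3.88)/(6.92−3.88) ≈ 8.8321·Δt.
So d_A = 288.94, d_B = 157.49, d_C = 166.66 km.
Circle about each station: (x + 109.4)² + (y + 70.5)² = 288.94²; (x − 45.9)² + (y + 45.5)² = 157.49²; (x + 30.5)² + (y − 110.4)² = 166.66².
Subtracting pairs of circle equations eliminates x²+y² and gives linear equations (the radical axes):
310.6 x + 50.0 y = 45921.67
157.8 x + 361.8 y = 51890.57
Solving the 2×2 system: x ≈ 134.2, y ≈ 84.9 km.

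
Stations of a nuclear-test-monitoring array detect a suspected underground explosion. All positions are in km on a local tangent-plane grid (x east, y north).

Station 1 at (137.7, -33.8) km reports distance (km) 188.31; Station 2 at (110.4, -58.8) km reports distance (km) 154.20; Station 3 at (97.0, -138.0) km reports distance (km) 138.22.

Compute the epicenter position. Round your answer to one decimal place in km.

Circle about each station: (x − 137.7)² + (y + 33.8)² = 188.31²; (x − 110.4)² + (y + 58.8)² = 154.20²; (x − 97.0)² + (y + 138.0)² = 138.22².
Subtracting the Station 1 equation from the Station 2 and Station 3 equations removes the quadratic terms:
-54.6 x − 50.0 y = 7224.89
-81.4 x − 208.4 y = 24705.16
Solving the 2×2 system: x ≈ -37.0, y ≈ -104.1 km.

(-37.0, -104.1)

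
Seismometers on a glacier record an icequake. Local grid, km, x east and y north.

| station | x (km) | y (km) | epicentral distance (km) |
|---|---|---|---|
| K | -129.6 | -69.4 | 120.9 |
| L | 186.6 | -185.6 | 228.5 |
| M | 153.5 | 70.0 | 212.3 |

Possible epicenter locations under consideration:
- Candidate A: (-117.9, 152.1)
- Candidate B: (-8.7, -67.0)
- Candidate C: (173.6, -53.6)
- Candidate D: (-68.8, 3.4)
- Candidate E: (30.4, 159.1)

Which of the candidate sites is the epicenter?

For each candidate, compare |candidate − station| to the reported distance:
Candidate A: residuals K 100.9, L 226.2, M 71.2 → max 226.2 km
Candidate B: residuals K 0.0, L 0.0, M 0.0 → max 0.0 km
Candidate C: residuals K 182.7, L 95.9, M 87.1 → max 182.7 km
Candidate D: residuals K 26.1, L 89.2, M 19.8 → max 89.2 km
Candidate E: residuals K 158.0, L 149.9, M 60.3 → max 158.0 km
Only Candidate B has all residuals ≈ 0.

Candidate B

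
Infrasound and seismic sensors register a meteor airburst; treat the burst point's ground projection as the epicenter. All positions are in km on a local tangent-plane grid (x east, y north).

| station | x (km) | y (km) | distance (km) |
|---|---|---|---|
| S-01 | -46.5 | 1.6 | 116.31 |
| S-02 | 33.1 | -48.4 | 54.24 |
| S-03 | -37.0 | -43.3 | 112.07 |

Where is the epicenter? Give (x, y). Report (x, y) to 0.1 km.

Circle about each station: (x + 46.5)² + (y − 1.6)² = 116.31²; (x − 33.1)² + (y + 48.4)² = 54.24²; (x + 37.0)² + (y + 43.3)² = 112.07².
Subtracting the S-01 equation from the S-02 and S-03 equations removes the quadratic terms:
159.2 x − 100.0 y = 11859.40
19.0 x − 89.8 y = 2047.41
Solving the 2×2 system: x ≈ 69.4, y ≈ -8.1 km.
Check against S-01 (with the unrounded x, y): √((x + 46.5)²+(y − 1.6)²) = 116.30 ≈ 116.31 km. ✓

69.4 km east, -8.1 km north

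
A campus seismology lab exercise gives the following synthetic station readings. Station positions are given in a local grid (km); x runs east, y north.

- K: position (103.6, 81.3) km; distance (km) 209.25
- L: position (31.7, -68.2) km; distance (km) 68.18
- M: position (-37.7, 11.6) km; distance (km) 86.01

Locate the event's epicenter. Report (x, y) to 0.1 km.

Circle about each station: (x − 103.6)² + (y − 81.3)² = 209.25²; (x − 31.7)² + (y + 68.2)² = 68.18²; (x + 37.7)² + (y − 11.6)² = 86.01².
Subtracting pairs of circle equations eliminates x²+y² and gives linear equations (the radical axes):
-143.8 x − 299.0 y = 27450.53
-282.6 x − 139.4 y = 20601.04
Solving the 2×2 system: x ≈ -36.2, y ≈ -74.4 km.

x ≈ -36.2 km, y ≈ -74.4 km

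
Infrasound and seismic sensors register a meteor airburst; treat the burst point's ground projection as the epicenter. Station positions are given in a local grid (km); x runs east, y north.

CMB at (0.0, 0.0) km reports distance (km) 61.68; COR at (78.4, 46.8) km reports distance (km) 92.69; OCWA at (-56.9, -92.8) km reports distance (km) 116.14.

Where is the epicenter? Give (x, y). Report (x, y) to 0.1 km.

Circle about each station: x² + y² = 61.68²; (x − 78.4)² + (y − 46.8)² = 92.69²; (x + 56.9)² + (y + 92.8)² = 116.14².
Subtracting pairs of circle equations eliminates x²+y² and gives linear equations (the radical axes):
156.8 x + 93.6 y = 3549.79
-113.8 x − 185.6 y = 2165.37
Solving the 2×2 system: x ≈ 46.7, y ≈ -40.3 km.

46.7 km east, -40.3 km north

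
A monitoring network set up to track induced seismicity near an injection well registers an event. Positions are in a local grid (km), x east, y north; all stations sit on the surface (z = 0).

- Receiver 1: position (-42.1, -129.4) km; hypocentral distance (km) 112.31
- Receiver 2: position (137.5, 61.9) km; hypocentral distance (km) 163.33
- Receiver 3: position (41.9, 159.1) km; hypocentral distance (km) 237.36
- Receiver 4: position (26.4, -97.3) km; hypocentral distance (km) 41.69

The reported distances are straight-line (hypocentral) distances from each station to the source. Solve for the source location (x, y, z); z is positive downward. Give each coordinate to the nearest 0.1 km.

Each station gives a sphere (x−x_i)² + (y−y_i)² + z² = d_i² (stations at z=0).
Subtracting the Receiver 1 sphere from Receiver 2 and Receiver 3: z² cancels, leaving linear equations in x and y:
359.2 x + 382.6 y = -9842.06
168.0 x + 577.0 y = -35174.58
Solving: x ≈ 54.405, y ≈ -76.802 km (keep extra digits for the depth step; rounded: 54.4, -76.8).
Then from the Receiver 1 sphere: z² = 112.31² − (x + 42.1)² − (y + 129.4)² with x = 54.405, y = -76.802, so z ≈ 23.103 ≈ 23.1 km.

x ≈ 54.4 km, y ≈ -76.8 km, depth ≈ 23.1 km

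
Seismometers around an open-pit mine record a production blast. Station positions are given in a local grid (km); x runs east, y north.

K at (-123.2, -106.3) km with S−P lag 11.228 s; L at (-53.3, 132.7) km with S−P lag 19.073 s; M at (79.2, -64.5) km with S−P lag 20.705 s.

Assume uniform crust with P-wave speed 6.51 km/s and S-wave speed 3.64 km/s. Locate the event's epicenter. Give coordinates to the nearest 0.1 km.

Distance from S−P lag: d = Δt · v_P v_S / (v_P − v_S) = Δt · (6.51·3.64)/(6.51−3.64) ≈ 8.2566·Δt.
So d_K = 92.70, d_L = 157.48, d_M = 170.95 km.
Circle about each station: (x + 123.2)² + (y + 106.3)² = 92.70²; (x + 53.3)² + (y − 132.7)² = 157.48²; (x − 79.2)² + (y + 64.5)² = 170.95².
Subtracting the K equation from the L and M equations removes the quadratic terms:
139.8 x + 478.0 y = -22234.41
404.8 x + 83.6 y = -36675.65
Solving the 2×2 system: x ≈ -86.2, y ≈ -21.3 km.
Check against K (with the unrounded x, y): √((x + 123.2)²+(y + 106.3)²) = 92.70 ≈ 92.70 km. ✓

x ≈ -86.2 km, y ≈ -21.3 km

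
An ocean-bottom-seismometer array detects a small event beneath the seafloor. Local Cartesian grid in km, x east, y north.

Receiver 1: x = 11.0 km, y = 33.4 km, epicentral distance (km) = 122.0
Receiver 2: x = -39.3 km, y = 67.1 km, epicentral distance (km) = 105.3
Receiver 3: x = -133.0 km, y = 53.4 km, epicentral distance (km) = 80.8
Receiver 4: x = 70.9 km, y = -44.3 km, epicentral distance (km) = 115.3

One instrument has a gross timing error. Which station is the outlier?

Receiver 4

Solve using three stations at a time. Using Receiver 1, Receiver 2, Receiver 3 (subtract circle equations pairwise → linear system) gives (x, y) ≈ (-98.8, -19.8).
Distances from that point to each station vs reported:
  Receiver 1: calculated 122.0 vs reported 122.0 → residual 0.0 km
  Receiver 2: calculated 105.3 vs reported 105.3 → residual 0.0 km
  Receiver 3: calculated 80.8 vs reported 80.8 → residual 0.0 km
  Receiver 4: calculated 171.4 vs reported 115.3 → residual 56.1 km
Receiver 1, Receiver 2, Receiver 3 are mutually consistent (residuals ≈ 0); Receiver 4 is off by 56.1 km.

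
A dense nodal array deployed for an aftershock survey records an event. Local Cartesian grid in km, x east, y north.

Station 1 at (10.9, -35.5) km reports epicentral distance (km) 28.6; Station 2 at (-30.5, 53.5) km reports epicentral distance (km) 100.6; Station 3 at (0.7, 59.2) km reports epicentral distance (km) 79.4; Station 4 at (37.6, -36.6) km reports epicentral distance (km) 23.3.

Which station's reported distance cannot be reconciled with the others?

Station 2

Solve using three stations at a time. Using Station 1, Station 3, Station 4 (subtract circle equations pairwise → linear system) gives (x, y) ≈ (30.3, -14.5).
Distances from that point to each station vs reported:
  Station 1: calculated 28.6 vs reported 28.6 → residual 0.0 km
  Station 2: calculated 91.2 vs reported 100.6 → residual 9.4 km
  Station 3: calculated 79.4 vs reported 79.4 → residual 0.0 km
  Station 4: calculated 23.3 vs reported 23.3 → residual 0.0 km
Station 1, Station 3, Station 4 are mutually consistent (residuals ≈ 0); Station 2 is off by 9.4 km.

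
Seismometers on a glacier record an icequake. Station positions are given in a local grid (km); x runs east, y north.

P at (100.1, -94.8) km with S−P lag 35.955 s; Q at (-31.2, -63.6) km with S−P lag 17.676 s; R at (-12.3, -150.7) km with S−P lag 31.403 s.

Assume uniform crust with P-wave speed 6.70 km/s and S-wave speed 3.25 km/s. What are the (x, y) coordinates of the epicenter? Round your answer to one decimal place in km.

x ≈ -87.7 km, y ≈ 32.6 km

Distance from S−P lag: d = Δt · v_P v_S / (v_P − v_S) = Δt · (6.70·3.25)/(6.70−3.25) ≈ 6.3116·Δt.
So d_P = 226.93, d_Q = 111.56, d_R = 198.20 km.
Circle about each station: (x − 100.1)² + (y + 94.8)² = 226.93²; (x + 31.2)² + (y + 63.6)² = 111.56²; (x + 12.3)² + (y + 150.7)² = 198.20².
Subtracting pairs of circle equations eliminates x²+y² and gives linear equations (the radical axes):
-262.6 x + 62.4 y = 25062.94
-224.8 x − 111.8 y = 16068.71
Solving the 2×2 system: x ≈ -87.7, y ≈ 32.6 km.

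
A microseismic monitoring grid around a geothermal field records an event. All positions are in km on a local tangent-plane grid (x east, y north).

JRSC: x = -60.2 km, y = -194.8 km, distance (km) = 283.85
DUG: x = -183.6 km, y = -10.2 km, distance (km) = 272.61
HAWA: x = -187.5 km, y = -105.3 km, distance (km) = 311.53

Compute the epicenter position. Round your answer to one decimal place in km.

x ≈ 82.1 km, y ≈ 50.8 km

Circle about each station: (x + 60.2)² + (y + 194.8)² = 283.85²; (x + 183.6)² + (y + 10.2)² = 272.61²; (x + 187.5)² + (y + 105.3)² = 311.53².
Subtracting the JRSC equation from the DUG and HAWA equations removes the quadratic terms:
-246.8 x + 369.2 y = -1503.47
-254.6 x + 179.0 y = -11806.86
Solving the 2×2 system: x ≈ 82.1, y ≈ 50.8 km.
Check against JRSC (with the unrounded x, y): √((x + 60.2)²+(y + 194.8)²) = 283.85 ≈ 283.85 km. ✓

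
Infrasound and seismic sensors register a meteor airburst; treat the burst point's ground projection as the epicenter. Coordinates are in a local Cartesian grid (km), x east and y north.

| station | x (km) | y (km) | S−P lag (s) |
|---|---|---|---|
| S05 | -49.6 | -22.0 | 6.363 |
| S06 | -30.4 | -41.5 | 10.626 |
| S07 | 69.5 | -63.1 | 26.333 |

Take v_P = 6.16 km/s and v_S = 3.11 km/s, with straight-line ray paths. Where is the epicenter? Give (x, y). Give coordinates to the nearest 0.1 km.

-84.2 km east, -2.0 km north

Distance from S−P lag: d = Δt · v_P v_S / (v_P − v_S) = Δt · (6.16·3.11)/(6.16−3.11) ≈ 6.2812·Δt.
So d_S05 = 39.97, d_S06 = 66.74, d_S07 = 165.40 km.
Circle about each station: (x + 49.6)² + (y + 22.0)² = 39.97²; (x + 30.4)² + (y + 41.5)² = 66.74²; (x − 69.5)² + (y + 63.1)² = 165.40².
Subtracting the S05 equation from the S06 and S07 equations removes the quadratic terms:
38.4 x − 39.0 y = -3154.38
238.2 x − 82.2 y = -19891.86
Solving the 2×2 system: x ≈ -84.2, y ≈ -2.0 km.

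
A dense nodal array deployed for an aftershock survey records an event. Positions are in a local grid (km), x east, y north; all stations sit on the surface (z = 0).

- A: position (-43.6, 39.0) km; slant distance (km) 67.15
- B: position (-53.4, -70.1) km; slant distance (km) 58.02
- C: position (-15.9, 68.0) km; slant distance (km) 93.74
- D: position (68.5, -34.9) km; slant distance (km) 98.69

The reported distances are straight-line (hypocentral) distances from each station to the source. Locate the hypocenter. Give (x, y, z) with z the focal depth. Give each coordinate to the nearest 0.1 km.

(-27.2, -22.7, 20.8)

Each station gives a sphere (x−x_i)² + (y−y_i)² + z² = d_i² (stations at z=0).
Subtracting the A sphere from B and C: z² cancels, leaving linear equations in x and y:
-19.6 x − 218.2 y = 5486.41
55.4 x + 58.0 y = -2823.22
Solving: x ≈ -27.194, y ≈ -22.701 km (keep extra digits for the depth step; rounded: -27.2, -22.7).
Then from the A sphere: z² = 67.15² − (x + 43.6)² − (y − 39.0)² with x = -27.194, y = -22.701, so z ≈ 20.808 ≈ 20.8 km.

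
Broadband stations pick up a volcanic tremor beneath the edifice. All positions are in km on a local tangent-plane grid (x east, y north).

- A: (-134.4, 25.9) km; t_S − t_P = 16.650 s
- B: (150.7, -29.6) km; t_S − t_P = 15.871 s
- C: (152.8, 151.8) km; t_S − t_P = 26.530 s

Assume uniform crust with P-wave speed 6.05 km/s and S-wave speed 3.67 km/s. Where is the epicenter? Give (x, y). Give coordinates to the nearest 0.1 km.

Distance from S−P lag: d = Δt · v_P v_S / (v_P − v_S) = Δt · (6.05·3.67)/(6.05−3.67) ≈ 9.3292·Δt.
So d_A = 155.33, d_B = 148.06, d_C = 247.50 km.
Circle about each station: (x + 134.4)² + (y − 25.9)² = 155.33²; (x − 150.7)² + (y + 29.6)² = 148.06²; (x − 152.8)² + (y − 151.8)² = 247.50².
Subtracting the A equation from the B and C equations removes the quadratic terms:
570.2 x − 111.0 y = 7058.13
574.4 x + 251.8 y = -9471.93
Solving the 2×2 system: x ≈ 3.5, y ≈ -45.6 km.

3.5 km east, -45.6 km north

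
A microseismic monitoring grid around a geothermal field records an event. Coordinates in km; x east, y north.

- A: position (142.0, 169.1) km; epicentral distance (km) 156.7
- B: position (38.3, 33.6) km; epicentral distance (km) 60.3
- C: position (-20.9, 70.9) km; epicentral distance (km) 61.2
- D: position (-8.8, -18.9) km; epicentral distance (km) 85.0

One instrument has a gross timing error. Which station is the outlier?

Solve using three stations at a time. Using A, C, D (subtract circle equations pairwise → linear system) gives (x, y) ≈ (37.4, 52.4).
Distances from that point to each station vs reported:
  A: calculated 156.7 vs reported 156.7 → residual 0.0 km
  B: calculated 18.8 vs reported 60.3 → residual 41.5 km
  C: calculated 61.2 vs reported 61.2 → residual 0.0 km
  D: calculated 85.0 vs reported 85.0 → residual 0.0 km
A, C, D are mutually consistent (residuals ≈ 0); B is off by 41.5 km.

B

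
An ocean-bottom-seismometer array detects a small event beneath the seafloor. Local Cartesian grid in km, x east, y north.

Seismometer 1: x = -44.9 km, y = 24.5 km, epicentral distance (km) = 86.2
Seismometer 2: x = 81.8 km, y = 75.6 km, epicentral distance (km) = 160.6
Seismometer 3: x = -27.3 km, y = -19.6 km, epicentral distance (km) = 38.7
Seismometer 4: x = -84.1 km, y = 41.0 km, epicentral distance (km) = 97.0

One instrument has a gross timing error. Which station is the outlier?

Seismometer 4

Solve using three stations at a time. Using Seismometer 1, Seismometer 2, Seismometer 3 (subtract circle equations pairwise → linear system) gives (x, y) ≈ (-11.6, -55.0).
Distances from that point to each station vs reported:
  Seismometer 1: calculated 86.2 vs reported 86.2 → residual 0.0 km
  Seismometer 2: calculated 160.6 vs reported 160.6 → residual 0.0 km
  Seismometer 3: calculated 38.8 vs reported 38.7 → residual 0.1 km
  Seismometer 4: calculated 120.3 vs reported 97.0 → residual 23.3 km
Seismometer 1, Seismometer 2, Seismometer 3 are mutually consistent (residuals ≈ 0); Seismometer 4 is off by 23.3 km.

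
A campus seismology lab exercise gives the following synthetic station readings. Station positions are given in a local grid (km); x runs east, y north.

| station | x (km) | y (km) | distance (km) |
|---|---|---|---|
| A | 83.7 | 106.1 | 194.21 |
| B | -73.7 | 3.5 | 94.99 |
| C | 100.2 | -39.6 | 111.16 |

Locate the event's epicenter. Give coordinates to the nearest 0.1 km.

Circle about each station: (x − 83.7)² + (y − 106.1)² = 194.21²; (x + 73.7)² + (y − 3.5)² = 94.99²; (x − 100.2)² + (y + 39.6)² = 111.16².
Subtracting the A equation from the B and C equations removes the quadratic terms:
-314.8 x − 205.2 y = 15875.46
33.0 x − 291.4 y = 18706.28
Solving the 2×2 system: x ≈ -8.0, y ≈ -65.1 km.
Check against A (with the unrounded x, y): √((x − 83.7)²+(y − 106.1)²) = 194.21 ≈ 194.21 km. ✓

(-8.0, -65.1)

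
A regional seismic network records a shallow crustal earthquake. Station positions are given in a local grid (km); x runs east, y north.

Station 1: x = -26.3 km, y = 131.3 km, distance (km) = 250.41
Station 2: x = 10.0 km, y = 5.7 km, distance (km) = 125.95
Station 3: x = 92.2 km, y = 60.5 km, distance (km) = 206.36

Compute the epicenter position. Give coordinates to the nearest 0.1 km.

Circle about each station: (x + 26.3)² + (y − 131.3)² = 250.41²; (x − 10.0)² + (y − 5.7)² = 125.95²; (x − 92.2)² + (y − 60.5)² = 206.36².
Subtracting pairs of circle equations eliminates x²+y² and gives linear equations (the radical axes):
72.6 x − 251.2 y = 29042.88
237.0 x − 141.6 y = 14350.43
Solving the 2×2 system: x ≈ -10.3, y ≈ -118.6 km.

x ≈ -10.3 km, y ≈ -118.6 km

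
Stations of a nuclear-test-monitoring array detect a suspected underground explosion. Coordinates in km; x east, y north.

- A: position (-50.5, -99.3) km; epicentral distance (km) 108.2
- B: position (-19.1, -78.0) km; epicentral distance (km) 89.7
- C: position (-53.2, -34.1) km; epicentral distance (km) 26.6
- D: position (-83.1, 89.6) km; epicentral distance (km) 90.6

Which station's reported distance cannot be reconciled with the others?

C

Solve using three stations at a time. Using A, B, D (subtract circle equations pairwise → linear system) gives (x, y) ≈ (-42.5, 8.6).
Distances from that point to each station vs reported:
  A: calculated 108.2 vs reported 108.2 → residual 0.0 km
  B: calculated 89.7 vs reported 89.7 → residual 0.0 km
  C: calculated 44.0 vs reported 26.6 → residual 17.4 km
  D: calculated 90.6 vs reported 90.6 → residual 0.0 km
A, B, D are mutually consistent (residuals ≈ 0); C is off by 17.4 km.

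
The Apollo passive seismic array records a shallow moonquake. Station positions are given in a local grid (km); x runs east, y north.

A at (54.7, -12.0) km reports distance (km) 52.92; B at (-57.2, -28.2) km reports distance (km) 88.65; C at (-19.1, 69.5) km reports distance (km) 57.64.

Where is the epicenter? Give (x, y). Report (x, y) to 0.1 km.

15.1 km east, 23.1 km north

Circle about each station: (x − 54.7)² + (y + 12.0)² = 52.92²; (x + 57.2)² + (y + 28.2)² = 88.65²; (x + 19.1)² + (y − 69.5)² = 57.64².
Subtracting the A equation from the B and C equations removes the quadratic terms:
-223.8 x − 32.4 y = -4127.31
-147.6 x + 163.0 y = 1537.13
Solving the 2×2 system: x ≈ 15.1, y ≈ 23.1 km.
Check against A (with the unrounded x, y): √((x − 54.7)²+(y + 12.0)²) = 52.92 ≈ 52.92 km. ✓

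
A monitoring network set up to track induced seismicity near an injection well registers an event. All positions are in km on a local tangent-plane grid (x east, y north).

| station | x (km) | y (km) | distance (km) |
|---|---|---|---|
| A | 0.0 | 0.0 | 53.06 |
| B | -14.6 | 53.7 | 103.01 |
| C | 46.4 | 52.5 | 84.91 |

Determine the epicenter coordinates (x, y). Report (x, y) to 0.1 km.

(42.1, -32.3)

Circle about each station: x² + y² = 53.06²; (x + 14.6)² + (y − 53.7)² = 103.01²; (x − 46.4)² + (y − 52.5)² = 84.91².
Subtracting pairs of circle equations eliminates x²+y² and gives linear equations (the radical axes):
-29.2 x + 107.4 y = -4698.85
92.8 x + 105.0 y = 514.87
Solving the 2×2 system: x ≈ 42.1, y ≈ -32.3 km.
Check against A (with the unrounded x, y): √(x²+y²) = 53.07 ≈ 53.06 km. ✓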